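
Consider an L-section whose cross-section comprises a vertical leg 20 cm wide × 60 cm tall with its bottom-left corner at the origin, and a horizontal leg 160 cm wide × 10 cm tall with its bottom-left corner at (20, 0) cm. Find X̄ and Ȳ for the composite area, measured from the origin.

X̄ = 61.43 cm, Ȳ = 15.71 cm

vertical leg: A = 20 × 60 = 1200.00, centroid at (10.00, 30.00).
horizontal leg: A = 160 × 10 = 1600.00, centroid at (100.00, 5.00).
ΣA = 2800.00 cm²
ΣAX̄ = (1200.00)(10.00) + (1600.00)(100.00) = 172000.00 cm³
ΣAȲ = (1200.00)(30.00) + (1600.00)(5.00) = 44000.00 cm³
X̄ = 172000.00 / 2800.00 = 61.43 cm
Ȳ = 44000.00 / 2800.00 = 15.71 cm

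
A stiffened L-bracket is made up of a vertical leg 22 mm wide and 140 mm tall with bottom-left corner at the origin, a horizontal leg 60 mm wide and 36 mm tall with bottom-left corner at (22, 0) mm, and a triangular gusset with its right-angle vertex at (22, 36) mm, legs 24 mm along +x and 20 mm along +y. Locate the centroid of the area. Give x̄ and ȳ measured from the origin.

vertical leg: A = 22 × 140 = 3080.00, centroid at (11.00, 70.00).
horizontal leg: A = 60 × 36 = 2160.00, centroid at (52.00, 18.00).
gusset: A = ½·24·20 = 240.00, centroid at (30.00, 42.67).
ΣA = 5480.00 mm²
ΣAx̄ = (3080.00)(11.00) + (2160.00)(52.00) + (240.00)(30.00) = 153400.00 mm³
ΣAȳ = (3080.00)(70.00) + (2160.00)(18.00) + (240.00)(42.67) = 264720.00 mm³
x̄ = 153400.00 / 5480.00 = 27.99 mm
ȳ = 264720.00 / 5480.00 = 48.31 mm

x̄ = 27.99 mm, ȳ = 48.31 mm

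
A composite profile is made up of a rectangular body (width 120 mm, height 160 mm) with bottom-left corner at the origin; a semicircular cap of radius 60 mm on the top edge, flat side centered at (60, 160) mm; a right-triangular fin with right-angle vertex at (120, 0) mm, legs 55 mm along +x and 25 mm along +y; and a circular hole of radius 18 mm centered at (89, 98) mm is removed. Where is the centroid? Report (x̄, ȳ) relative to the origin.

Part | A | x̄ᵢ | ȳᵢ | A·x̄ᵢ | A·ȳᵢ
rectangular body | 19200.00 | 60.00 | 80.00 | 1152000.00 | 1536000.00
semicircular top | 5654.87 | 60.00 | 185.46 | 339292.01 | 1048778.68
triangular fin | 687.50 | 138.33 | 8.33 | 95104.17 | 5729.17
hole | -1017.88 | 89.00 | 98.00 | -90590.97 | -99751.85
Σ | 24524.49 |  |  | 1495805.21 | 2490756.00
x̄ = 1495805.21 / 24524.49 = 60.99 mm
ȳ = 2490756.00 / 24524.49 = 101.56 mm

x̄ = 60.99 mm, ȳ = 101.56 mm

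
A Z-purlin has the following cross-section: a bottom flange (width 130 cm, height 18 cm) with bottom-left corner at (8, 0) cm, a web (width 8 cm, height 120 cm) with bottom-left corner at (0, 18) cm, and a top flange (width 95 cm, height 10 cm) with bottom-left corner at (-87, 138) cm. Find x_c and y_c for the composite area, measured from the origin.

x_c = 32.27 cm, y_c = 54.54 cm

bottom flange: A = 130 × 18 = 2340.00, centroid at (73.00, 9.00).
web: A = 8 × 120 = 960.00, centroid at (4.00, 78.00).
top flange: A = 95 × 10 = 950.00, centroid at (-39.50, 143.00).
ΣA = 4250.00 cm²
ΣAx_c = (2340.00)(73.00) + (960.00)(4.00) + (950.00)(-39.50) = 137135.00 cm³
ΣAy_c = (2340.00)(9.00) + (960.00)(78.00) + (950.00)(143.00) = 231790.00 cm³
x_c = 137135.00 / 4250.00 = 32.27 cm
y_c = 231790.00 / 4250.00 = 54.54 cm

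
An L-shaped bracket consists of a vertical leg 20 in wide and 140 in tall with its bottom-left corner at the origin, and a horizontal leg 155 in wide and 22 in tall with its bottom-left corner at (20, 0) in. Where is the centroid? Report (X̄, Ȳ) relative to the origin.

X̄ = 58.05 in, Ȳ = 37.60 in

vertical leg: A = 20 × 140 = 2800.00, centroid at (10.00, 70.00).
horizontal leg: A = 155 × 22 = 3410.00, centroid at (97.50, 11.00).
ΣA = 6210.00 in², ΣAX̄ = 360475.00 in³, ΣAȲ = 233510.00 in³.
X̄ = 360475.00/6210.00 = 58.05 in; Ȳ = 233510.00/6210.00 = 37.60 in.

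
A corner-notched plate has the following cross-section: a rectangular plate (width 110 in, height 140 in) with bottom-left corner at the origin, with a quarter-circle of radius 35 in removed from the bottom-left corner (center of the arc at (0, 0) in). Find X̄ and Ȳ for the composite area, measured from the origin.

plate: A = 110 × 140 = 15400.00, centroid at (55.00, 70.00).
removed quarter-circle: A = −¼π·35² = -962.11, centroid at (14.85, 14.85).
ΣA = 14437.89 in²
ΣAX̄ = (15400.00)(55.00) + (-962.11)(14.85) = 832708.33 in³
ΣAȲ = (15400.00)(70.00) + (-962.11)(14.85) = 1063708.33 in³
X̄ = 832708.33 / 14437.89 = 57.68 in
Ȳ = 1063708.33 / 14437.89 = 73.67 in

X̄ = 57.68 in, Ȳ = 73.67 in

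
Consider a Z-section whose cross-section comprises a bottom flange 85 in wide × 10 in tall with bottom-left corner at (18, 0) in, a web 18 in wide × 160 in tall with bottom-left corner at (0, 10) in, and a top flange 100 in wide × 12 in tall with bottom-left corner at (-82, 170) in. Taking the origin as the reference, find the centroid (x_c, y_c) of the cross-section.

x_c = 7.90 in, y_c = 96.28 in

bottom flange: A = 85 × 10 = 850.00, centroid at (60.50, 5.00).
web: A = 18 × 160 = 2880.00, centroid at (9.00, 90.00).
top flange: A = 100 × 12 = 1200.00, centroid at (-32.00, 176.00).
ΣA = 4930.00 in²
ΣAx_c = (850.00)(60.50) + (2880.00)(9.00) + (1200.00)(-32.00) = 38945.00 in³
ΣAy_c = (850.00)(5.00) + (2880.00)(90.00) + (1200.00)(176.00) = 474650.00 in³
x_c = 38945.00 / 4930.00 = 7.90 in
y_c = 474650.00 / 4930.00 = 96.28 in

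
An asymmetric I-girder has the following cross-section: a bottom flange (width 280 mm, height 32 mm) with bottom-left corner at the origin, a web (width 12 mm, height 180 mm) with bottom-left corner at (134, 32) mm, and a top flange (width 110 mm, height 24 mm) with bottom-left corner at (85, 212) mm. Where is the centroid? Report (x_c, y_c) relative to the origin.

x_c = 140.00 mm, y_c = 72.55 mm

bottom flange: A = 280 × 32 = 8960.00, centroid at (140.00, 16.00).
web: A = 12 × 180 = 2160.00, centroid at (140.00, 122.00).
top flange: A = 110 × 24 = 2640.00, centroid at (140.00, 224.00).
ΣA = 13760.00 mm²
ΣAx_c = (8960.00)(140.00) + (2160.00)(140.00) + (2640.00)(140.00) = 1926400.00 mm³
ΣAy_c = (8960.00)(16.00) + (2160.00)(122.00) + (2640.00)(224.00) = 998240.00 mm³
x_c = 1926400.00 / 13760.00 = 140.00 mm
y_c = 998240.00 / 13760.00 = 72.55 mm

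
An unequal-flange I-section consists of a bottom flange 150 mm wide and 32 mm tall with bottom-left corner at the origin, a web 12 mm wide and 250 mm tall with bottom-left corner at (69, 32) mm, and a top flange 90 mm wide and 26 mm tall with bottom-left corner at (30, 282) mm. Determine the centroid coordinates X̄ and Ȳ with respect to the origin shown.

X̄ = 75.00 mm, Ȳ = 122.10 mm

bottom flange: A = 150 × 32 = 4800.00, centroid at (75.00, 16.00).
web: A = 12 × 250 = 3000.00, centroid at (75.00, 157.00).
top flange: A = 90 × 26 = 2340.00, centroid at (75.00, 295.00).
ΣA = 10140.00 mm²
ΣAX̄ = (4800.00)(75.00) + (3000.00)(75.00) + (2340.00)(75.00) = 760500.00 mm³
ΣAȲ = (4800.00)(16.00) + (3000.00)(157.00) + (2340.00)(295.00) = 1238100.00 mm³
X̄ = 760500.00 / 10140.00 = 75.00 mm
Ȳ = 1238100.00 / 10140.00 = 122.10 mm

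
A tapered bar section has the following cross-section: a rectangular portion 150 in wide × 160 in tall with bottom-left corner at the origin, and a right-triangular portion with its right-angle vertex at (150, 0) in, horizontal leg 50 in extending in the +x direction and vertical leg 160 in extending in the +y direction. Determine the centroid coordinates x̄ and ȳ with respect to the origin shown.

x̄ = 88.10 in, ȳ = 76.19 in

Part | A | x̄ᵢ | ȳᵢ | A·x̄ᵢ | A·ȳᵢ
rectangular portion | 24000.00 | 75.00 | 80.00 | 1800000.00 | 1920000.00
triangular portion | 4000.00 | 166.67 | 53.33 | 666666.67 | 213333.33
Σ | 28000.00 |  |  | 2466666.67 | 2133333.33
x̄ = 2466666.67 / 28000.00 = 88.10 in
ȳ = 2133333.33 / 28000.00 = 76.19 in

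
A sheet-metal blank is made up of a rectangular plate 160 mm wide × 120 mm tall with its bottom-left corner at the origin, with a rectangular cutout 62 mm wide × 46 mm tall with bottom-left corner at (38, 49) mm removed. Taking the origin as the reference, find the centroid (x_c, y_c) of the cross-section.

x_c = 81.92 mm, y_c = 57.91 mm

Part | A | x̄ᵢ | ȳᵢ | A·x̄ᵢ | A·ȳᵢ
plate | 19200.00 | 80.00 | 60.00 | 1536000.00 | 1152000.00
hole | -2852.00 | 69.00 | 72.00 | -196788.00 | -205344.00
Σ | 16348.00 |  |  | 1339212.00 | 946656.00
x_c = 1339212.00 / 16348.00 = 81.92 mm
y_c = 946656.00 / 16348.00 = 57.91 mm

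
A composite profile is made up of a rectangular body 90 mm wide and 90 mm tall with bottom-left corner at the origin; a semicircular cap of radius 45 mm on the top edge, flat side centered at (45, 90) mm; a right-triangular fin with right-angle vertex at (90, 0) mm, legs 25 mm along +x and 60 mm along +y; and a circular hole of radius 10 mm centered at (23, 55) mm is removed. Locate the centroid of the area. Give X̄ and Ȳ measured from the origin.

X̄ = 49.00 mm, Ȳ = 60.53 mm

rectangular body: A = 90 × 90 = 8100.00, centroid at (45.00, 45.00).
semicircular top: A = ½π·45² = 3180.86, centroid at (45.00, 109.10).
triangular fin: A = ½·25·60 = 750.00, centroid at (98.33, 20.00).
hole: A = −π·10² = -314.16, centroid at (23.00, 55.00).
ΣA = 11716.70 mm²
ΣAX̄ = (8100.00)(45.00) + (3180.86)(45.00) + (750.00)(98.33) + (-314.16)(23.00) = 574163.15 mm³
ΣAȲ = (8100.00)(45.00) + (3180.86)(109.10) + (750.00)(20.00) + (-314.16)(55.00) = 709248.87 mm³
X̄ = 574163.15 / 11716.70 = 49.00 mm
Ȳ = 709248.87 / 11716.70 = 60.53 mm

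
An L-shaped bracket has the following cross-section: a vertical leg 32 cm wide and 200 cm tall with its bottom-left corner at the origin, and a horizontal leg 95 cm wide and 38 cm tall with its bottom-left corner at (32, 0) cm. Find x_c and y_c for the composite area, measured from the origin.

Part | A | x̄ᵢ | ȳᵢ | A·x̄ᵢ | A·ȳᵢ
vertical leg | 6400.00 | 16.00 | 100.00 | 102400.00 | 640000.00
horizontal leg | 3610.00 | 79.50 | 19.00 | 286995.00 | 68590.00
Σ | 10010.00 |  |  | 389395.00 | 708590.00
x_c = 389395.00 / 10010.00 = 38.90 cm
y_c = 708590.00 / 10010.00 = 70.79 cm

x_c = 38.90 cm, y_c = 70.79 cm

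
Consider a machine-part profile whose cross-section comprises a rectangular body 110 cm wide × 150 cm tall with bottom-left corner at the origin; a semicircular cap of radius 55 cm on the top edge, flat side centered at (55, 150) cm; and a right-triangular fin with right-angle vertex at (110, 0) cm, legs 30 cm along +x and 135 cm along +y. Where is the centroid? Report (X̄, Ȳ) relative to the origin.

rectangular body: A = 110 × 150 = 16500.00, centroid at (55.00, 75.00).
semicircular top: A = ½π·55² = 4751.66, centroid at (55.00, 173.34).
triangular fin: A = ½·30·135 = 2025.00, centroid at (120.00, 45.00).
ΣA = 23276.66 cm²
ΣAX̄ = (16500.00)(55.00) + (4751.66)(55.00) + (2025.00)(120.00) = 1411841.24 cm³
ΣAȲ = (16500.00)(75.00) + (4751.66)(173.34) + (2025.00)(45.00) = 2152290.50 cm³
X̄ = 1411841.24 / 23276.66 = 60.65 cm
Ȳ = 2152290.50 / 23276.66 = 92.47 cm

X̄ = 60.65 cm, Ȳ = 92.47 cm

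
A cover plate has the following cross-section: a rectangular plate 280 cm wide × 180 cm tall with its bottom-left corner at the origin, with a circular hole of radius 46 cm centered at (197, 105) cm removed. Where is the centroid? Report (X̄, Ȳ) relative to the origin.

plate: A = 280 × 180 = 50400.00, centroid at (140.00, 90.00).
hole: A = −π·46² = -6647.61, centroid at (197.00, 105.00).
ΣA = 43752.39 cm², ΣAX̄ = 5746420.82 cm³, ΣAȲ = 3838000.94 cm³.
X̄ = 5746420.82/43752.39 = 131.34 cm; Ȳ = 3838000.94/43752.39 = 87.72 cm.

X̄ = 131.34 cm, Ȳ = 87.72 cm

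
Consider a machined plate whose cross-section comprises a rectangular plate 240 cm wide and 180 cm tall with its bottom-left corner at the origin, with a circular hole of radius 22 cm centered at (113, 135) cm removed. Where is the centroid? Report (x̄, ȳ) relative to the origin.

plate: A = 240 × 180 = 43200.00, centroid at (120.00, 90.00).
hole: A = −π·22² = -1520.53, centroid at (113.00, 135.00).
ΣA = 41679.47 cm², ΣAx̄ = 5012180.01 cm³, ΣAȳ = 3682728.34 cm³.
x̄ = 5012180.01/41679.47 = 120.26 cm; ȳ = 3682728.34/41679.47 = 88.36 cm.

x̄ = 120.26 cm, ȳ = 88.36 cm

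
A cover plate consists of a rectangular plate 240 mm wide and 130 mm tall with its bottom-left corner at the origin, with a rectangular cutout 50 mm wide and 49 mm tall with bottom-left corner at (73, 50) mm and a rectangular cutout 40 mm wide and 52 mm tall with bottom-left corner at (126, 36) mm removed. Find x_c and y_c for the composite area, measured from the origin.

plate: A = 240 × 130 = 31200.00, centroid at (120.00, 65.00).
hole 1: A = −(50 × 49) = -2450.00, centroid at (98.00, 74.50).
hole 2: A = −(40 × 52) = -2080.00, centroid at (146.00, 62.00).
ΣA = 26670.00 mm²
ΣAx_c = (31200.00)(120.00) + (-2450.00)(98.00) + (-2080.00)(146.00) = 3200220.00 mm³
ΣAy_c = (31200.00)(65.00) + (-2450.00)(74.50) + (-2080.00)(62.00) = 1716515.00 mm³
x_c = 3200220.00 / 26670.00 = 119.99 mm
y_c = 1716515.00 / 26670.00 = 64.36 mm

x_c = 119.99 mm, y_c = 64.36 mm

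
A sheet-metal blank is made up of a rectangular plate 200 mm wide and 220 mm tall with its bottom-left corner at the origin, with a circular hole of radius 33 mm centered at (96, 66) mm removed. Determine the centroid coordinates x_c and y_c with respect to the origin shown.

x_c = 100.34 mm, y_c = 113.71 mm

plate: A = 200 × 220 = 44000.00, centroid at (100.00, 110.00).
hole: A = −π·33² = -3421.19, centroid at (96.00, 66.00).
ΣA = 40578.81 mm², ΣAx_c = 4071565.34 mm³, ΣAy_c = 4614201.17 mm³.
x_c = 4071565.34/40578.81 = 100.34 mm; y_c = 4614201.17/40578.81 = 113.71 mm.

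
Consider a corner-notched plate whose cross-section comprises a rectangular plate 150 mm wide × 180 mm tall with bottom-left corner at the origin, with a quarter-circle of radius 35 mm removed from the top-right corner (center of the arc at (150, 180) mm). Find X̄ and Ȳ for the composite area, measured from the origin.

X̄ = 72.78 mm, Ȳ = 87.22 mm

Part | A | x̄ᵢ | ȳᵢ | A·x̄ᵢ | A·ȳᵢ
plate | 27000.00 | 75.00 | 90.00 | 2025000.00 | 2430000.00
removed quarter-circle | -962.11 | 135.15 | 165.15 | -130025.25 | -158888.63
Σ | 26037.89 |  |  | 1894974.75 | 2271111.37
X̄ = 1894974.75 / 26037.89 = 72.78 mm
Ȳ = 2271111.37 / 26037.89 = 87.22 mm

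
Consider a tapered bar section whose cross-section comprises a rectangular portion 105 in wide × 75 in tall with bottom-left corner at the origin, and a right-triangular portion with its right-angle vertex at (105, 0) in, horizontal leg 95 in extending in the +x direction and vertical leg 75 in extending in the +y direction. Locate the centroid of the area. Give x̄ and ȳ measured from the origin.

Part | A | x̄ᵢ | ȳᵢ | A·x̄ᵢ | A·ȳᵢ
rectangular portion | 7875.00 | 52.50 | 37.50 | 413437.50 | 295312.50
triangular portion | 3562.50 | 136.67 | 25.00 | 486875.00 | 89062.50
Σ | 11437.50 |  |  | 900312.50 | 384375.00
x̄ = 900312.50 / 11437.50 = 78.72 in
ȳ = 384375.00 / 11437.50 = 33.61 in

x̄ = 78.72 in, ȳ = 33.61 in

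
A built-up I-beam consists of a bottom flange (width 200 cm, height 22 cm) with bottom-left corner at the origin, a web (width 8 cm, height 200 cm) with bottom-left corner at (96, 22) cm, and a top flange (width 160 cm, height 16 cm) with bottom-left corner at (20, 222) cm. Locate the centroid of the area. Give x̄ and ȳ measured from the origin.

bottom flange: A = 200 × 22 = 4400.00, centroid at (100.00, 11.00).
web: A = 8 × 200 = 1600.00, centroid at (100.00, 122.00).
top flange: A = 160 × 16 = 2560.00, centroid at (100.00, 230.00).
ΣA = 8560.00 cm², ΣAx̄ = 856000.00 cm³, ΣAȳ = 832400.00 cm³.
x̄ = 856000.00/8560.00 = 100.00 cm; ȳ = 832400.00/8560.00 = 97.24 cm.

x̄ = 100.00 cm, ȳ = 97.24 cm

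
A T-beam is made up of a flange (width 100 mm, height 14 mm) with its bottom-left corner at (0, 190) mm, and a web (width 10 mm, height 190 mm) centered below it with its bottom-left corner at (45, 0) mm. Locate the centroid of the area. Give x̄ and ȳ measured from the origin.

web: A = 10 × 190 = 1900.00, centroid at (50.00, 95.00).
flange: A = 100 × 14 = 1400.00, centroid at (50.00, 197.00).
ΣA = 3300.00 mm²
ΣAx̄ = (1900.00)(50.00) + (1400.00)(50.00) = 165000.00 mm³
ΣAȳ = (1900.00)(95.00) + (1400.00)(197.00) = 456300.00 mm³
x̄ = 165000.00 / 3300.00 = 50.00 mm
ȳ = 456300.00 / 3300.00 = 138.27 mm

x̄ = 50.00 mm, ȳ = 138.27 mm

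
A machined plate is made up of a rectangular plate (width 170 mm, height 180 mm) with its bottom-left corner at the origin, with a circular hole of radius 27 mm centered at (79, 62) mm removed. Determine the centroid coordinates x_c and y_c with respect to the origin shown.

x_c = 85.49 mm, y_c = 92.27 mm

Part | A | x̄ᵢ | ȳᵢ | A·x̄ᵢ | A·ȳᵢ
plate | 30600.00 | 85.00 | 90.00 | 2601000.00 | 2754000.00
hole | -2290.22 | 79.00 | 62.00 | -180927.46 | -141993.70
Σ | 28309.78 |  |  | 2420072.54 | 2612006.30
x_c = 2420072.54 / 28309.78 = 85.49 mm
y_c = 2612006.30 / 28309.78 = 92.27 mm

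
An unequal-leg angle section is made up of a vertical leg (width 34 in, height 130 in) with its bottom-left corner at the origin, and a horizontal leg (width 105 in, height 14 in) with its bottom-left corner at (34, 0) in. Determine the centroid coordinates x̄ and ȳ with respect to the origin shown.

x̄ = 34.35 in, ȳ = 50.52 in

Part | A | x̄ᵢ | ȳᵢ | A·x̄ᵢ | A·ȳᵢ
vertical leg | 4420.00 | 17.00 | 65.00 | 75140.00 | 287300.00
horizontal leg | 1470.00 | 86.50 | 7.00 | 127155.00 | 10290.00
Σ | 5890.00 |  |  | 202295.00 | 297590.00
x̄ = 202295.00 / 5890.00 = 34.35 in
ȳ = 297590.00 / 5890.00 = 50.52 in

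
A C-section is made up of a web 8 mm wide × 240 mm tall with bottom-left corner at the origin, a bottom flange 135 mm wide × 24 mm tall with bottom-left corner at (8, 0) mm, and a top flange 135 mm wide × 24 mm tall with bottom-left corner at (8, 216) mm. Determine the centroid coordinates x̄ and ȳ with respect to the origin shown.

Part | A | x̄ᵢ | ȳᵢ | A·x̄ᵢ | A·ȳᵢ
web | 1920.00 | 4.00 | 120.00 | 7680.00 | 230400.00
bottom flange | 3240.00 | 75.50 | 12.00 | 244620.00 | 38880.00
top flange | 3240.00 | 75.50 | 228.00 | 244620.00 | 738720.00
Σ | 8400.00 |  |  | 496920.00 | 1008000.00
x̄ = 496920.00 / 8400.00 = 59.16 mm
ȳ = 1008000.00 / 8400.00 = 120.00 mm

x̄ = 59.16 mm, ȳ = 120.00 mm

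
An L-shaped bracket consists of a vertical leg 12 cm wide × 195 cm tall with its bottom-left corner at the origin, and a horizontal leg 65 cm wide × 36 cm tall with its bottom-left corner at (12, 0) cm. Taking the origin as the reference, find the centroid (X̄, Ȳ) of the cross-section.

Part | A | x̄ᵢ | ȳᵢ | A·x̄ᵢ | A·ȳᵢ
vertical leg | 2340.00 | 6.00 | 97.50 | 14040.00 | 228150.00
horizontal leg | 2340.00 | 44.50 | 18.00 | 104130.00 | 42120.00
Σ | 4680.00 |  |  | 118170.00 | 270270.00
X̄ = 118170.00 / 4680.00 = 25.25 cm
Ȳ = 270270.00 / 4680.00 = 57.75 cm

X̄ = 25.25 cm, Ȳ = 57.75 cm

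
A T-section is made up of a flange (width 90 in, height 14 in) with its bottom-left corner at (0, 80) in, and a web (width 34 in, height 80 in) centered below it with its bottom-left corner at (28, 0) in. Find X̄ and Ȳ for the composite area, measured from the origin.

Part | A | x̄ᵢ | ȳᵢ | A·x̄ᵢ | A·ȳᵢ
web | 2720.00 | 45.00 | 40.00 | 122400.00 | 108800.00
flange | 1260.00 | 45.00 | 87.00 | 56700.00 | 109620.00
Σ | 3980.00 |  |  | 179100.00 | 218420.00
X̄ = 179100.00 / 3980.00 = 45.00 in
Ȳ = 218420.00 / 3980.00 = 54.88 in

X̄ = 45.00 in, Ȳ = 54.88 in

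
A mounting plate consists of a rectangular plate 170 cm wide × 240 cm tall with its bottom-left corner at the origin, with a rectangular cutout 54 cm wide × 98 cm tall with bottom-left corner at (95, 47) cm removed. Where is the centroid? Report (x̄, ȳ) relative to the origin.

x̄ = 79.49 cm, ȳ = 123.58 cm

plate: A = 170 × 240 = 40800.00, centroid at (85.00, 120.00).
hole: A = −(54 × 98) = -5292.00, centroid at (122.00, 96.00).
ΣA = 35508.00 cm², ΣAx̄ = 2822376.00 cm³, ΣAȳ = 4387968.00 cm³.
x̄ = 2822376.00/35508.00 = 79.49 cm; ȳ = 4387968.00/35508.00 = 123.58 cm.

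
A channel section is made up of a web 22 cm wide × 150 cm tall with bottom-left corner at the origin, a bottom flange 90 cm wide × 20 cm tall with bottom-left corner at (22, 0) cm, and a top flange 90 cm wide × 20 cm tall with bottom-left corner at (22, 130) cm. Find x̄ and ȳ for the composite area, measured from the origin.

x̄ = 40.22 cm, ȳ = 75.00 cm

Part | A | x̄ᵢ | ȳᵢ | A·x̄ᵢ | A·ȳᵢ
web | 3300.00 | 11.00 | 75.00 | 36300.00 | 247500.00
bottom flange | 1800.00 | 67.00 | 10.00 | 120600.00 | 18000.00
top flange | 1800.00 | 67.00 | 140.00 | 120600.00 | 252000.00
Σ | 6900.00 |  |  | 277500.00 | 517500.00
x̄ = 277500.00 / 6900.00 = 40.22 cm
ȳ = 517500.00 / 6900.00 = 75.00 cm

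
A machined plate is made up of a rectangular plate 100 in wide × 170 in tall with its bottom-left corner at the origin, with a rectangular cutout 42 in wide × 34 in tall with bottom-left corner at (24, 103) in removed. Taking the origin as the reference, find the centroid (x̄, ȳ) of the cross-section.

x̄ = 50.46 in, ȳ = 81.79 in

Part | A | x̄ᵢ | ȳᵢ | A·x̄ᵢ | A·ȳᵢ
plate | 17000.00 | 50.00 | 85.00 | 850000.00 | 1445000.00
hole | -1428.00 | 45.00 | 120.00 | -64260.00 | -171360.00
Σ | 15572.00 |  |  | 785740.00 | 1273640.00
x̄ = 785740.00 / 15572.00 = 50.46 in
ȳ = 1273640.00 / 15572.00 = 81.79 in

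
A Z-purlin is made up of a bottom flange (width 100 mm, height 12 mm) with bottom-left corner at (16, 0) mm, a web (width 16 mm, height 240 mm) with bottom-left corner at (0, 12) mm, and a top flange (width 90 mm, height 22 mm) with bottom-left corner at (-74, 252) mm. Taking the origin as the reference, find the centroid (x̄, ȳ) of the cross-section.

x̄ = 7.48 mm, ȳ = 147.41 mm

bottom flange: A = 100 × 12 = 1200.00, centroid at (66.00, 6.00).
web: A = 16 × 240 = 3840.00, centroid at (8.00, 132.00).
top flange: A = 90 × 22 = 1980.00, centroid at (-29.00, 263.00).
ΣA = 7020.00 mm²
ΣAx̄ = (1200.00)(66.00) + (3840.00)(8.00) + (1980.00)(-29.00) = 52500.00 mm³
ΣAȳ = (1200.00)(6.00) + (3840.00)(132.00) + (1980.00)(263.00) = 1034820.00 mm³
x̄ = 52500.00 / 7020.00 = 7.48 mm
ȳ = 1034820.00 / 7020.00 = 147.41 mm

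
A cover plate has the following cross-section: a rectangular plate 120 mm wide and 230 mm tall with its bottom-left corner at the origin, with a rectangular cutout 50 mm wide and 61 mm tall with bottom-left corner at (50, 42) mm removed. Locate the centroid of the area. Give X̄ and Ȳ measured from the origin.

plate: A = 120 × 230 = 27600.00, centroid at (60.00, 115.00).
hole: A = −(50 × 61) = -3050.00, centroid at (75.00, 72.50).
ΣA = 24550.00 mm²
ΣAX̄ = (27600.00)(60.00) + (-3050.00)(75.00) = 1427250.00 mm³
ΣAȲ = (27600.00)(115.00) + (-3050.00)(72.50) = 2952875.00 mm³
X̄ = 1427250.00 / 24550.00 = 58.14 mm
Ȳ = 2952875.00 / 24550.00 = 120.28 mm

X̄ = 58.14 mm, Ȳ = 120.28 mm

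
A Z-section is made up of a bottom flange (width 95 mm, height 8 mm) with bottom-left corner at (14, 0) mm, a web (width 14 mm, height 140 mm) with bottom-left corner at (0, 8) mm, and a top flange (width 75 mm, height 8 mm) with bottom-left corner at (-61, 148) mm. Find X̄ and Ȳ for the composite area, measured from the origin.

bottom flange: A = 95 × 8 = 760.00, centroid at (61.50, 4.00).
web: A = 14 × 140 = 1960.00, centroid at (7.00, 78.00).
top flange: A = 75 × 8 = 600.00, centroid at (-23.50, 152.00).
ΣA = 3320.00 mm²
ΣAX̄ = (760.00)(61.50) + (1960.00)(7.00) + (600.00)(-23.50) = 46360.00 mm³
ΣAȲ = (760.00)(4.00) + (1960.00)(78.00) + (600.00)(152.00) = 247120.00 mm³
X̄ = 46360.00 / 3320.00 = 13.96 mm
Ȳ = 247120.00 / 3320.00 = 74.43 mm

X̄ = 13.96 mm, Ȳ = 74.43 mm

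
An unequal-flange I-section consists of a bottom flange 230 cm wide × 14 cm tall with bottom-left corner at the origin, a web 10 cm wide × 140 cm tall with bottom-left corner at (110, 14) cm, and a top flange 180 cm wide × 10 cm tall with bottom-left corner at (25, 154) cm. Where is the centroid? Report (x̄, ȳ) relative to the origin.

x̄ = 115.00 cm, ȳ = 66.41 cm

bottom flange: A = 230 × 14 = 3220.00, centroid at (115.00, 7.00).
web: A = 10 × 140 = 1400.00, centroid at (115.00, 84.00).
top flange: A = 180 × 10 = 1800.00, centroid at (115.00, 159.00).
ΣA = 6420.00 cm², ΣAx̄ = 738300.00 cm³, ΣAȳ = 426340.00 cm³.
x̄ = 738300.00/6420.00 = 115.00 cm; ȳ = 426340.00/6420.00 = 66.41 cm.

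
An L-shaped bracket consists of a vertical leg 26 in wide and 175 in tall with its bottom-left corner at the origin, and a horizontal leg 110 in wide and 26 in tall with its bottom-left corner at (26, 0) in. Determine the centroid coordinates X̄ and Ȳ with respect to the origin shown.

vertical leg: A = 26 × 175 = 4550.00, centroid at (13.00, 87.50).
horizontal leg: A = 110 × 26 = 2860.00, centroid at (81.00, 13.00).
ΣA = 7410.00 in², ΣAX̄ = 290810.00 in³, ΣAȲ = 435305.00 in³.
X̄ = 290810.00/7410.00 = 39.25 in; Ȳ = 435305.00/7410.00 = 58.75 in.

X̄ = 39.25 in, Ȳ = 58.75 in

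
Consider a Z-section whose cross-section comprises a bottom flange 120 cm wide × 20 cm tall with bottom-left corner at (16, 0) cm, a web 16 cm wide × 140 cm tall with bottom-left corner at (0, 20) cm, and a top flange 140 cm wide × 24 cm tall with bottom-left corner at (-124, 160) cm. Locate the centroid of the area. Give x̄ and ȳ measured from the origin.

Part | A | x̄ᵢ | ȳᵢ | A·x̄ᵢ | A·ȳᵢ
bottom flange | 2400.00 | 76.00 | 10.00 | 182400.00 | 24000.00
web | 2240.00 | 8.00 | 90.00 | 17920.00 | 201600.00
top flange | 3360.00 | -54.00 | 172.00 | -181440.00 | 577920.00
Σ | 8000.00 |  |  | 18880.00 | 803520.00
x̄ = 18880.00 / 8000.00 = 2.36 cm
ȳ = 803520.00 / 8000.00 = 100.44 cm

x̄ = 2.36 cm, ȳ = 100.44 cm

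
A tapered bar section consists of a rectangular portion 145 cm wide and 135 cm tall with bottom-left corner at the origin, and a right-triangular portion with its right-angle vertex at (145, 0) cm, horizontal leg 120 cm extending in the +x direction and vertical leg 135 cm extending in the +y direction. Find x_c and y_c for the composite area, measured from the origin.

rectangular portion: A = 145 × 135 = 19575.00, centroid at (72.50, 67.50).
triangular portion: A = ½·120·135 = 8100.00, centroid at (185.00, 45.00).
ΣA = 27675.00 cm², ΣAx_c = 2917687.50 cm³, ΣAy_c = 1685812.50 cm³.
x_c = 2917687.50/27675.00 = 105.43 cm; y_c = 1685812.50/27675.00 = 60.91 cm.

x_c = 105.43 cm, y_c = 60.91 cm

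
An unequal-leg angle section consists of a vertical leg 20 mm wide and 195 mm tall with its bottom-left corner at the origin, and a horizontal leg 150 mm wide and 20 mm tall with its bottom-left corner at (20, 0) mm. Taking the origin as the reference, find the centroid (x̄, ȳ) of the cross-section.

x̄ = 46.96 mm, ȳ = 59.46 mm

vertical leg: A = 20 × 195 = 3900.00, centroid at (10.00, 97.50).
horizontal leg: A = 150 × 20 = 3000.00, centroid at (95.00, 10.00).
ΣA = 6900.00 mm², ΣAx̄ = 324000.00 mm³, ΣAȳ = 410250.00 mm³.
x̄ = 324000.00/6900.00 = 46.96 mm; ȳ = 410250.00/6900.00 = 59.46 mm.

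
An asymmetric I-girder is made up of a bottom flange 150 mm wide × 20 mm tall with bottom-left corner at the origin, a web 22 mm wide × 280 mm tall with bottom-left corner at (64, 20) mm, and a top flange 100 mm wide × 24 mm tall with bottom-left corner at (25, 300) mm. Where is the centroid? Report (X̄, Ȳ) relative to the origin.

bottom flange: A = 150 × 20 = 3000.00, centroid at (75.00, 10.00).
web: A = 22 × 280 = 6160.00, centroid at (75.00, 160.00).
top flange: A = 100 × 24 = 2400.00, centroid at (75.00, 312.00).
ΣA = 11560.00 mm²
ΣAX̄ = (3000.00)(75.00) + (6160.00)(75.00) + (2400.00)(75.00) = 867000.00 mm³
ΣAȲ = (3000.00)(10.00) + (6160.00)(160.00) + (2400.00)(312.00) = 1764400.00 mm³
X̄ = 867000.00 / 11560.00 = 75.00 mm
Ȳ = 1764400.00 / 11560.00 = 152.63 mm

X̄ = 75.00 mm, Ȳ = 152.63 mm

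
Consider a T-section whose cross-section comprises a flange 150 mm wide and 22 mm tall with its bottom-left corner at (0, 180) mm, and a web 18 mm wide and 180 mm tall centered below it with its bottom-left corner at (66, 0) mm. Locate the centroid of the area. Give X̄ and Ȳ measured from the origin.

web: A = 18 × 180 = 3240.00, centroid at (75.00, 90.00).
flange: A = 150 × 22 = 3300.00, centroid at (75.00, 191.00).
ΣA = 6540.00 mm², ΣAX̄ = 490500.00 mm³, ΣAȲ = 921900.00 mm³.
X̄ = 490500.00/6540.00 = 75.00 mm; Ȳ = 921900.00/6540.00 = 140.96 mm.

X̄ = 75.00 mm, Ȳ = 140.96 mm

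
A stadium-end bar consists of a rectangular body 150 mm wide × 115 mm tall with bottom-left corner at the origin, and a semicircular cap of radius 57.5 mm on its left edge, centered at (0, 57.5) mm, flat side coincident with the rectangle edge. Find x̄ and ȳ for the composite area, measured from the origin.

x̄ = 52.00 mm, ȳ = 57.50 mm

rectangular body: A = 150 × 115 = 17250.00, centroid at (75.00, 57.50).
semicircular end: A = ½π·57.5² = 5193.45, centroid at (-24.40, 57.50).
ΣA = 22443.45 mm²
ΣAx̄ = (17250.00)(75.00) + (5193.45)(-24.40) = 1167010.42 mm³
ΣAȳ = (17250.00)(57.50) + (5193.45)(57.50) = 1290498.11 mm³
x̄ = 1167010.42 / 22443.45 = 52.00 mm
ȳ = 1290498.11 / 22443.45 = 57.50 mm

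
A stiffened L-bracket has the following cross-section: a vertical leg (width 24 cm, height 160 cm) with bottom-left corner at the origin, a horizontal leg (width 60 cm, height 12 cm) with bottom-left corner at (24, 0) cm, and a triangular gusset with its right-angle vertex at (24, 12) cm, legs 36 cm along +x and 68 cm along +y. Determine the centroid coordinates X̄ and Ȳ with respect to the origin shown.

X̄ = 22.31 cm, Ȳ = 61.20 cm

vertical leg: A = 24 × 160 = 3840.00, centroid at (12.00, 80.00).
horizontal leg: A = 60 × 12 = 720.00, centroid at (54.00, 6.00).
gusset: A = ½·36·68 = 1224.00, centroid at (36.00, 34.67).
ΣA = 5784.00 cm², ΣAX̄ = 129024.00 cm³, ΣAȲ = 353952.00 cm³.
X̄ = 129024.00/5784.00 = 22.31 cm; Ȳ = 353952.00/5784.00 = 61.20 cm.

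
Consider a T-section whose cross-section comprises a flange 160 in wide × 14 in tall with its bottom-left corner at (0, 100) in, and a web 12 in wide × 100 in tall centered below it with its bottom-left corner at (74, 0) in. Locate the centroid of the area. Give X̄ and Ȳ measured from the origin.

X̄ = 80.00 in, Ȳ = 87.12 in

Part | A | x̄ᵢ | ȳᵢ | A·x̄ᵢ | A·ȳᵢ
web | 1200.00 | 80.00 | 50.00 | 96000.00 | 60000.00
flange | 2240.00 | 80.00 | 107.00 | 179200.00 | 239680.00
Σ | 3440.00 |  |  | 275200.00 | 299680.00
X̄ = 275200.00 / 3440.00 = 80.00 in
Ȳ = 299680.00 / 3440.00 = 87.12 in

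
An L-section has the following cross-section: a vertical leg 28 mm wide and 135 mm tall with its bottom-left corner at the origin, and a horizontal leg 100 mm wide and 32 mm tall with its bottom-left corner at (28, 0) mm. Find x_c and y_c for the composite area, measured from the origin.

Part | A | x̄ᵢ | ȳᵢ | A·x̄ᵢ | A·ȳᵢ
vertical leg | 3780.00 | 14.00 | 67.50 | 52920.00 | 255150.00
horizontal leg | 3200.00 | 78.00 | 16.00 | 249600.00 | 51200.00
Σ | 6980.00 |  |  | 302520.00 | 306350.00
x_c = 302520.00 / 6980.00 = 43.34 mm
y_c = 306350.00 / 6980.00 = 43.89 mm

x_c = 43.34 mm, y_c = 43.89 mm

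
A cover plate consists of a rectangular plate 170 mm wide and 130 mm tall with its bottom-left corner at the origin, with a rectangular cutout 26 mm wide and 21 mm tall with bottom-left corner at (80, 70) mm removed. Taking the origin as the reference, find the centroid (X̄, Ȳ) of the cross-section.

X̄ = 84.80 mm, Ȳ = 64.61 mm

plate: A = 170 × 130 = 22100.00, centroid at (85.00, 65.00).
hole: A = −(26 × 21) = -546.00, centroid at (93.00, 80.50).
ΣA = 21554.00 mm²
ΣAX̄ = (22100.00)(85.00) + (-546.00)(93.00) = 1827722.00 mm³
ΣAȲ = (22100.00)(65.00) + (-546.00)(80.50) = 1392547.00 mm³
X̄ = 1827722.00 / 21554.00 = 84.80 mm
Ȳ = 1392547.00 / 21554.00 = 64.61 mm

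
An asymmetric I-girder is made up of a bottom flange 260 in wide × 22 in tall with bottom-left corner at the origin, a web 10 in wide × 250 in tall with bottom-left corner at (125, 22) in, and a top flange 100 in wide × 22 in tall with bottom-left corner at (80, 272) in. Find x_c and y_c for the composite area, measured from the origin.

Part | A | x̄ᵢ | ȳᵢ | A·x̄ᵢ | A·ȳᵢ
bottom flange | 5720.00 | 130.00 | 11.00 | 743600.00 | 62920.00
web | 2500.00 | 130.00 | 147.00 | 325000.00 | 367500.00
top flange | 2200.00 | 130.00 | 283.00 | 286000.00 | 622600.00
Σ | 10420.00 |  |  | 1354600.00 | 1053020.00
x_c = 1354600.00 / 10420.00 = 130.00 in
y_c = 1053020.00 / 10420.00 = 101.06 in

x_c = 130.00 in, y_c = 101.06 in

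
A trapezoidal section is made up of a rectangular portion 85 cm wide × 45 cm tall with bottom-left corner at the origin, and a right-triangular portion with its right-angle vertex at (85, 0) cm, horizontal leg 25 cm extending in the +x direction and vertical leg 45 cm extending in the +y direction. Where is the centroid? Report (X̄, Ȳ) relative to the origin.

Part | A | x̄ᵢ | ȳᵢ | A·x̄ᵢ | A·ȳᵢ
rectangular portion | 3825.00 | 42.50 | 22.50 | 162562.50 | 86062.50
triangular portion | 562.50 | 93.33 | 15.00 | 52500.00 | 8437.50
Σ | 4387.50 |  |  | 215062.50 | 94500.00
X̄ = 215062.50 / 4387.50 = 49.02 cm
Ȳ = 94500.00 / 4387.50 = 21.54 cm

X̄ = 49.02 cm, Ȳ = 21.54 cm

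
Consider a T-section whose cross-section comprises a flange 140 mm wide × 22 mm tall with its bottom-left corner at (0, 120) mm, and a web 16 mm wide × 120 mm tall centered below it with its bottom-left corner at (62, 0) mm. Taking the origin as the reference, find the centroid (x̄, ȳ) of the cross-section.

web: A = 16 × 120 = 1920.00, centroid at (70.00, 60.00).
flange: A = 140 × 22 = 3080.00, centroid at (70.00, 131.00).
ΣA = 5000.00 mm²
ΣAx̄ = (1920.00)(70.00) + (3080.00)(70.00) = 350000.00 mm³
ΣAȳ = (1920.00)(60.00) + (3080.00)(131.00) = 518680.00 mm³
x̄ = 350000.00 / 5000.00 = 70.00 mm
ȳ = 518680.00 / 5000.00 = 103.74 mm

x̄ = 70.00 mm, ȳ = 103.74 mm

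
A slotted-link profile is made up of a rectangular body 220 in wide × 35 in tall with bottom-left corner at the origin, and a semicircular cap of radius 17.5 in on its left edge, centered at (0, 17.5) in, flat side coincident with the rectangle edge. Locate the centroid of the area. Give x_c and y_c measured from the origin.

rectangular body: A = 220 × 35 = 7700.00, centroid at (110.00, 17.50).
semicircular end: A = ½π·17.5² = 481.06, centroid at (-7.43, 17.50).
ΣA = 8181.06 in², ΣAx_c = 843427.08 in³, ΣAy_c = 143168.49 in³.
x_c = 843427.08/8181.06 = 103.10 in; y_c = 143168.49/8181.06 = 17.50 in.

x_c = 103.10 in, y_c = 17.50 in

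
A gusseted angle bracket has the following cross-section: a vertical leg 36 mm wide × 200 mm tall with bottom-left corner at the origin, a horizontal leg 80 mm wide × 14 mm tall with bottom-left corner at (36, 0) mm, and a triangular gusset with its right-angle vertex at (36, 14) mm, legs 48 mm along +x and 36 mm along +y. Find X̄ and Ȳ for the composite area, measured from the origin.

vertical leg: A = 36 × 200 = 7200.00, centroid at (18.00, 100.00).
horizontal leg: A = 80 × 14 = 1120.00, centroid at (76.00, 7.00).
gusset: A = ½·48·36 = 864.00, centroid at (52.00, 26.00).
ΣA = 9184.00 mm², ΣAX̄ = 259648.00 mm³, ΣAȲ = 750304.00 mm³.
X̄ = 259648.00/9184.00 = 28.27 mm; Ȳ = 750304.00/9184.00 = 81.70 mm.

X̄ = 28.27 mm, Ȳ = 81.70 mm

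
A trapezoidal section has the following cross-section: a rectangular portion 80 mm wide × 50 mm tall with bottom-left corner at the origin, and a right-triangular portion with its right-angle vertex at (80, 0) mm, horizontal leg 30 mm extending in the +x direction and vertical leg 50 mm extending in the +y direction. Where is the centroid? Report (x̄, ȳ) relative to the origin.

x̄ = 47.89 mm, ȳ = 23.68 mm

rectangular portion: A = 80 × 50 = 4000.00, centroid at (40.00, 25.00).
triangular portion: A = ½·30·50 = 750.00, centroid at (90.00, 16.67).
ΣA = 4750.00 mm²
ΣAx̄ = (4000.00)(40.00) + (750.00)(90.00) = 227500.00 mm³
ΣAȳ = (4000.00)(25.00) + (750.00)(16.67) = 112500.00 mm³
x̄ = 227500.00 / 4750.00 = 47.89 mm
ȳ = 112500.00 / 4750.00 = 23.68 mm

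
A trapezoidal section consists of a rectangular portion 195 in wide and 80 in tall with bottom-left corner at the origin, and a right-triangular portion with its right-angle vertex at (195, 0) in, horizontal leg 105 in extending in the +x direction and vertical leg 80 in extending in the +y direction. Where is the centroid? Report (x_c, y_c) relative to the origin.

x_c = 125.61 in, y_c = 37.17 in

rectangular portion: A = 195 × 80 = 15600.00, centroid at (97.50, 40.00).
triangular portion: A = ½·105·80 = 4200.00, centroid at (230.00, 26.67).
ΣA = 19800.00 in²
ΣAx_c = (15600.00)(97.50) + (4200.00)(230.00) = 2487000.00 in³
ΣAy_c = (15600.00)(40.00) + (4200.00)(26.67) = 736000.00 in³
x_c = 2487000.00 / 19800.00 = 125.61 in
y_c = 736000.00 / 19800.00 = 37.17 in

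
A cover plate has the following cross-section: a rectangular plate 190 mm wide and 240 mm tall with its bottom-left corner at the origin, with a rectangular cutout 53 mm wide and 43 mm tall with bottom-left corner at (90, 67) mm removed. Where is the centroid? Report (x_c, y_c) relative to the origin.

plate: A = 190 × 240 = 45600.00, centroid at (95.00, 120.00).
hole: A = −(53 × 43) = -2279.00, centroid at (116.50, 88.50).
ΣA = 43321.00 mm², ΣAx_c = 4066496.50 mm³, ΣAy_c = 5270308.50 mm³.
x_c = 4066496.50/43321.00 = 93.87 mm; y_c = 5270308.50/43321.00 = 121.66 mm.

x_c = 93.87 mm, y_c = 121.66 mm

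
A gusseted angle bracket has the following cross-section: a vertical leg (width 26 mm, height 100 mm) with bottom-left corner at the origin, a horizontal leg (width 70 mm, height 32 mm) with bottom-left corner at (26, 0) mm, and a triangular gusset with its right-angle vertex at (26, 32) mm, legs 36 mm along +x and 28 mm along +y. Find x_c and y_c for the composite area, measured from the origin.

vertical leg: A = 26 × 100 = 2600.00, centroid at (13.00, 50.00).
horizontal leg: A = 70 × 32 = 2240.00, centroid at (61.00, 16.00).
gusset: A = ½·36·28 = 504.00, centroid at (38.00, 41.33).
ΣA = 5344.00 mm², ΣAx_c = 189592.00 mm³, ΣAy_c = 186672.00 mm³.
x_c = 189592.00/5344.00 = 35.48 mm; y_c = 186672.00/5344.00 = 34.93 mm.

x_c = 35.48 mm, y_c = 34.93 mm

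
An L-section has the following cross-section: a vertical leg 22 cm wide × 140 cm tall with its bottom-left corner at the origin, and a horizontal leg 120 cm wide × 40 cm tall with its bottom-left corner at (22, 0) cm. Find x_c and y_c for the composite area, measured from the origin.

vertical leg: A = 22 × 140 = 3080.00, centroid at (11.00, 70.00).
horizontal leg: A = 120 × 40 = 4800.00, centroid at (82.00, 20.00).
ΣA = 7880.00 cm²
ΣAx_c = (3080.00)(11.00) + (4800.00)(82.00) = 427480.00 cm³
ΣAy_c = (3080.00)(70.00) + (4800.00)(20.00) = 311600.00 cm³
x_c = 427480.00 / 7880.00 = 54.25 cm
y_c = 311600.00 / 7880.00 = 39.54 cm

x_c = 54.25 cm, y_c = 39.54 cm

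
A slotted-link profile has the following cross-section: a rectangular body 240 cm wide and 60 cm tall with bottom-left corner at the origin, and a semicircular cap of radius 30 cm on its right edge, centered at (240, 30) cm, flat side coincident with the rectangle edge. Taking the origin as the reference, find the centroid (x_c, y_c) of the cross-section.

Part | A | x̄ᵢ | ȳᵢ | A·x̄ᵢ | A·ȳᵢ
rectangular body | 14400.00 | 120.00 | 30.00 | 1728000.00 | 432000.00
semicircular end | 1413.72 | 252.73 | 30.00 | 357292.01 | 42411.50
Σ | 15813.72 |  |  | 2085292.01 | 474411.50
x_c = 2085292.01 / 15813.72 = 131.87 cm
y_c = 474411.50 / 15813.72 = 30.00 cm

x_c = 131.87 cm, y_c = 30.00 cm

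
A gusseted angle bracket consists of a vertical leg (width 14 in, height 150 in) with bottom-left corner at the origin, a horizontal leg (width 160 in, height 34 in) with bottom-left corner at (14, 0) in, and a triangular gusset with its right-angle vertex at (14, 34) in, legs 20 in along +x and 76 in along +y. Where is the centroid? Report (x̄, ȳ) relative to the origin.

Part | A | x̄ᵢ | ȳᵢ | A·x̄ᵢ | A·ȳᵢ
vertical leg | 2100.00 | 7.00 | 75.00 | 14700.00 | 157500.00
horizontal leg | 5440.00 | 94.00 | 17.00 | 511360.00 | 92480.00
gusset | 760.00 | 20.67 | 59.33 | 15706.67 | 45093.33
Σ | 8300.00 |  |  | 541766.67 | 295073.33
x̄ = 541766.67 / 8300.00 = 65.27 in
ȳ = 295073.33 / 8300.00 = 35.55 in

x̄ = 65.27 in, ȳ = 35.55 in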